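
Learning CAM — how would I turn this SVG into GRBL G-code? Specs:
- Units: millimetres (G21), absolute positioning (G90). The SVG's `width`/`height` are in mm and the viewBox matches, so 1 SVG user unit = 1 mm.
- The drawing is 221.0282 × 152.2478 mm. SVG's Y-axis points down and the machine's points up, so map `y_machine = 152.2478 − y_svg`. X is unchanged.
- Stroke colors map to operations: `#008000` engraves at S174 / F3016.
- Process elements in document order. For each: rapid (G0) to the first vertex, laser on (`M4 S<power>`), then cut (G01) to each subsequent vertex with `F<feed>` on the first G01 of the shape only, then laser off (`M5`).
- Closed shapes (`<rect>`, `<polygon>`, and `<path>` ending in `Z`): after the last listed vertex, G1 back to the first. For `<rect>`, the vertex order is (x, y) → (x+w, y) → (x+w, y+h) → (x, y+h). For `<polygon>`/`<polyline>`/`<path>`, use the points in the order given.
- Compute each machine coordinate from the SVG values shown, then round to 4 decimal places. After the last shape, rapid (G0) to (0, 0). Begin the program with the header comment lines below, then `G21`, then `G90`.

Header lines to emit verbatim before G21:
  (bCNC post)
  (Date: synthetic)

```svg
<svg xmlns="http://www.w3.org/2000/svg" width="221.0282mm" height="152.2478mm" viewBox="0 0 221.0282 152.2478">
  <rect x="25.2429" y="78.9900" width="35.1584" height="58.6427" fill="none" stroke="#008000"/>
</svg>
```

Since the viewBox matches the mm dimensions, user units are millimetres directly. The only transform is the Y-flip y_m = 152.2478 − y_svg.

Shape 1 is a rectangle drawn with `<rect>`. Its stroke #008000 means engrave at S174, F3016. After flipping Y the toolpath is (25.2429,73.2578) → (60.4013,73.2578) → (60.4013,14.6151) → (25.2429,14.6151) → (25.2429,73.2578), returning to the start.

(bCNC post)
(Date: synthetic)
G21
G90
G0 X25.2429 Y73.2578
M4 S174
G01 X60.4013 Y73.2578 F3016
G01 X60.4013 Y14.6151
G01 X25.2429 Y14.6151
G01 X25.2429 Y73.2578
M5
G0 X0.0000 Y0.0000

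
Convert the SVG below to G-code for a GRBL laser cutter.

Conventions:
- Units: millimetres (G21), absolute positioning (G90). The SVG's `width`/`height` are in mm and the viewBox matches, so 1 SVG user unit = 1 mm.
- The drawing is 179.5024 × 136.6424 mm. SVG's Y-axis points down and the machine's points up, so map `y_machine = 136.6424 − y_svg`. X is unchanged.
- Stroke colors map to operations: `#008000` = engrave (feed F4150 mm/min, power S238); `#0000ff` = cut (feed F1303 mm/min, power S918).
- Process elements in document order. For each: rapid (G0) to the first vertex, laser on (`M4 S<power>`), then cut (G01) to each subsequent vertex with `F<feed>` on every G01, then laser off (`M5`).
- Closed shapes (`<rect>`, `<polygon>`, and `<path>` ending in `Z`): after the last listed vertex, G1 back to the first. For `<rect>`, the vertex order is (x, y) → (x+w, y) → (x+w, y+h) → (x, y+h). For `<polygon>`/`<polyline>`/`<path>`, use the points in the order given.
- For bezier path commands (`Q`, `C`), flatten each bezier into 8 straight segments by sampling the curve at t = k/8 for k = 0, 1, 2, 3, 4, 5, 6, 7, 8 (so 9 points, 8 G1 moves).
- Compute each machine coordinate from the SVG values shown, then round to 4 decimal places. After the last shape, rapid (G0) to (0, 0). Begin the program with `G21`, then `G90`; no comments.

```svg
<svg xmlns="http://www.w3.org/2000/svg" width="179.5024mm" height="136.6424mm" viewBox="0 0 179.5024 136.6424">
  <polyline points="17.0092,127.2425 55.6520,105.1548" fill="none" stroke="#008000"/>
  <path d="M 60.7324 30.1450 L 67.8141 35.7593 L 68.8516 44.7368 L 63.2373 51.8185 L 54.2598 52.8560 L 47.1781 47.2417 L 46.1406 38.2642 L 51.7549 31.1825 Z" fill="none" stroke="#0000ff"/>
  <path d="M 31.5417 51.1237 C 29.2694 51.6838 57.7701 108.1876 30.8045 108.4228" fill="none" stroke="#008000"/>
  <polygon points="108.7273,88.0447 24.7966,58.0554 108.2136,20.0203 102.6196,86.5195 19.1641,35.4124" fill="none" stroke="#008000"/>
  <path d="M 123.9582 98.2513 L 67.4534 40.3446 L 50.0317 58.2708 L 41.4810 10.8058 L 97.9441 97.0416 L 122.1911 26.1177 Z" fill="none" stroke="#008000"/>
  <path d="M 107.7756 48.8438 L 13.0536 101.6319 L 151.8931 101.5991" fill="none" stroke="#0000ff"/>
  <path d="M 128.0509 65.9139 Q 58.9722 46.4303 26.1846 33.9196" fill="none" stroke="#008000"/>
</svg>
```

Since the viewBox matches the mm dimensions, user units are millimetres directly. The only transform is the Y-flip y_m = 136.6424 − y_svg.

Shape 1 is a line segment drawn with `<polyline>`. Its stroke #008000 means engrave at S238, F4150. After flipping Y the toolpath is (17.0092,9.3999) → (55.6520,31.4876).

Shape 2 is a regular polygon drawn with `<path>`. Its stroke #0000ff means cut at S918, F1303. After flipping Y the toolpath is (60.7324,106.4974) → (67.8141,100.8831) → (68.8516,91.9056) → (63.2373,84.8239) → (54.2598,83.7864) → (47.1781,89.4007) → (46.1406,98.3782) → (51.7549,105.4599) → (60.7324,106.4974), returning to the start.

Shape 3 is a cubic bezier drawn with `<path>`. Its stroke #008000 means engrave at S238, F4150. After flipping Y the toolpath is (31.5417,85.5187) → (31.9636,82.9055) → (34.2599,76.3625) → (37.4199,67.2048) → (40.4331,56.7473) → (42.2887,46.3051) → (41.9763,37.1930) → (38.4851,30.7262) → (30.8045,28.2196).

Shape 4 is a closed polygon drawn with `<polygon>`. Its stroke #008000 means engrave at S238, F4150. After flipping Y the toolpath is (108.7273,48.5977) → (24.7966,78.5870) → (108.2136,116.6221) → (102.6196,50.1229) → (19.1641,101.2300) → (108.7273,48.5977), returning to the start.

Shape 5 is a closed polygon drawn with `<path>`. Its stroke #008000 means engrave at S238, F4150. After flipping Y the toolpath is (123.9582,38.3911) → (67.4534,96.2978) → (50.0317,78.3716) → (41.4810,125.8366) → (97.9441,39.6008) → (122.1911,110.5247) → (123.9582,38.3911), returning to the start.

Shape 6 is a open polyline drawn with `<path>`. Its stroke #0000ff means cut at S918, F1303. After flipping Y the toolpath is (107.7756,87.7986) → (13.0536,35.0105) → (151.8931,35.0433).

Shape 7 is a quadratic bezier drawn with `<path>`. Its stroke #008000 means engrave at S238, F4150. After flipping Y the toolpath is (128.0509,70.7285) → (111.3483,75.4904) → (95.7797,80.0345) → (81.3453,84.3606) → (68.0450,88.4689) → (55.8787,92.3592) → (44.8466,96.0316) → (34.9485,99.4862) → (26.1846,102.7228).

G21
G90
G0 X17.0092 Y9.3999
M4 S238
G01 X55.6520 Y31.4876 F4150
M5
G0 X60.7324 Y106.4974
M4 S918
G01 X67.8141 Y100.8831 F1303
G01 X68.8516 Y91.9056 F1303
G01 X63.2373 Y84.8239 F1303
G01 X54.2598 Y83.7864 F1303
G01 X47.1781 Y89.4007 F1303
G01 X46.1406 Y98.3782 F1303
G01 X51.7549 Y105.4599 F1303
G01 X60.7324 Y106.4974 F1303
M5
G0 X31.5417 Y85.5187
M4 S238
G01 X31.9636 Y82.9055 F4150
G01 X34.2599 Y76.3625 F4150
G01 X37.4199 Y67.2048 F4150
G01 X40.4331 Y56.7473 F4150
G01 X42.2887 Y46.3051 F4150
G01 X41.9763 Y37.1930 F4150
G01 X38.4851 Y30.7262 F4150
G01 X30.8045 Y28.2196 F4150
M5
G0 X108.7273 Y48.5977
M4 S238
G01 X24.7966 Y78.5870 F4150
G01 X108.2136 Y116.6221 F4150
G01 X102.6196 Y50.1229 F4150
G01 X19.1641 Y101.2300 F4150
G01 X108.7273 Y48.5977 F4150
M5
G0 X123.9582 Y38.3911
M4 S238
G01 X67.4534 Y96.2978 F4150
G01 X50.0317 Y78.3716 F4150
G01 X41.4810 Y125.8366 F4150
G01 X97.9441 Y39.6008 F4150
G01 X122.1911 Y110.5247 F4150
G01 X123.9582 Y38.3911 F4150
M5
G0 X107.7756 Y87.7986
M4 S918
G01 X13.0536 Y35.0105 F1303
G01 X151.8931 Y35.0433 F1303
M5
G0 X128.0509 Y70.7285
M4 S238
G01 X111.3483 Y75.4904 F4150
G01 X95.7797 Y80.0345 F4150
G01 X81.3453 Y84.3606 F4150
G01 X68.0450 Y88.4689 F4150
G01 X55.8787 Y92.3592 F4150
G01 X44.8466 Y96.0316 F4150
G01 X34.9485 Y99.4862 F4150
G01 X26.1846 Y102.7228 F4150
M5
G0 X0.0000 Y0.0000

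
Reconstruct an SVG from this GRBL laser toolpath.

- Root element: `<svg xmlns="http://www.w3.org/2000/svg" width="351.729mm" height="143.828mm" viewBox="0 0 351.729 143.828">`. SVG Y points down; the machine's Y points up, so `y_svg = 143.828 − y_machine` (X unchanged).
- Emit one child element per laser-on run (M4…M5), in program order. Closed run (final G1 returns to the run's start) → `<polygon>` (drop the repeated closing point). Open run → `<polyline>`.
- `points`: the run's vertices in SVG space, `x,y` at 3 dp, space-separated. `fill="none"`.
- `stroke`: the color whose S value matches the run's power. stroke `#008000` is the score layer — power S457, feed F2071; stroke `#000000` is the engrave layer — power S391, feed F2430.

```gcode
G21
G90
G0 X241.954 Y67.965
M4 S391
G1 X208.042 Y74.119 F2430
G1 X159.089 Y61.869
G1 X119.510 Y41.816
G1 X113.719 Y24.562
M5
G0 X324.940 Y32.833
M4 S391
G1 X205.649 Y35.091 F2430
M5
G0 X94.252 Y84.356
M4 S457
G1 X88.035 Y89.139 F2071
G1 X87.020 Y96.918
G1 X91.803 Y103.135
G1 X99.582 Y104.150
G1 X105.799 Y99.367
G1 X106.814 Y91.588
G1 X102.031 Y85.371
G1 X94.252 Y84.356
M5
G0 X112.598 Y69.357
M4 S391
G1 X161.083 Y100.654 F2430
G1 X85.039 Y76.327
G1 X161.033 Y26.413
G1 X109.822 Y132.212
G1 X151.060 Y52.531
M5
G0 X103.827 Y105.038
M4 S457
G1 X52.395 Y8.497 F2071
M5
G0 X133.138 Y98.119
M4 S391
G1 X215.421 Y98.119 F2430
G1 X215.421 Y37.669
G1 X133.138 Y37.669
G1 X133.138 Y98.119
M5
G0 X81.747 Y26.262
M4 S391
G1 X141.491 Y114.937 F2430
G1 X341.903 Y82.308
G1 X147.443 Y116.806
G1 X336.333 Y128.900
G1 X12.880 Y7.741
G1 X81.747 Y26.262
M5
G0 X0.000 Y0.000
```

Each laser-on run becomes one SVG element. Flip Y back into SVG space with y_svg = 143.828 − y_machine.

Run 1: S391 ⇒ engrave layer `#000000`. The run is open, so emit a `<polyline>` with points (Y-flipped): 241.954,75.863 208.042,69.709 159.089,81.959 119.510,102.012 113.719,119.266.

Run 2: power S391 maps to stroke `#000000` (engrave). The run is open, so emit a `<polyline>` with points (Y-flipped): 324.940,110.995 205.649,108.737.

Run 3: S457 ⇒ score layer `#008000`. The run returns to its start, so emit a `<polygon>` with points (Y-flipped): 94.252,59.472 88.035,54.689 87.020,46.910 91.803,40.693 99.582,39.678 105.799,44.461 106.814,52.240 102.031,58.457.

Run 4: S391 ⇒ engrave layer `#000000`. The run is open, so emit a `<polyline>` with points (Y-flipped): 112.598,74.471 161.083,43.174 85.039,67.501 161.033,117.415 109.822,11.616 151.060,91.297.

Run 5: the run's S457 means `#008000` (score). The run is open, so emit a `<polyline>` with points (Y-flipped): 103.827,38.790 52.395,135.331.

Run 6: the run's S391 means `#000000` (engrave). The run returns to its start, so emit a `<polygon>` with points (Y-flipped): 133.138,45.709 215.421,45.709 215.421,106.159 133.138,106.159.

Run 7: S391 ⇒ engrave layer `#000000`. The run returns to its start, so emit a `<polygon>` with points (Y-flipped): 81.747,117.566 141.491,28.891 341.903,61.520 147.443,27.022 336.333,14.928 12.880,136.087.

<svg xmlns="http://www.w3.org/2000/svg" width="351.729mm" height="143.828mm" viewBox="0 0 351.729 143.828">
  <polyline points="241.954,75.863 208.042,69.709 159.089,81.959 119.510,102.012 113.719,119.266" fill="none" stroke="#000000"/>
  <polyline points="324.940,110.995 205.649,108.737" fill="none" stroke="#000000"/>
  <polygon points="94.252,59.472 88.035,54.689 87.020,46.910 91.803,40.693 99.582,39.678 105.799,44.461 106.814,52.240 102.031,58.457" fill="none" stroke="#008000"/>
  <polyline points="112.598,74.471 161.083,43.174 85.039,67.501 161.033,117.415 109.822,11.616 151.060,91.297" fill="none" stroke="#000000"/>
  <polyline points="103.827,38.790 52.395,135.331" fill="none" stroke="#008000"/>
  <polygon points="133.138,45.709 215.421,45.709 215.421,106.159 133.138,106.159" fill="none" stroke="#000000"/>
  <polygon points="81.747,117.566 141.491,28.891 341.903,61.520 147.443,27.022 336.333,14.928 12.880,136.087" fill="none" stroke="#000000"/>
</svg>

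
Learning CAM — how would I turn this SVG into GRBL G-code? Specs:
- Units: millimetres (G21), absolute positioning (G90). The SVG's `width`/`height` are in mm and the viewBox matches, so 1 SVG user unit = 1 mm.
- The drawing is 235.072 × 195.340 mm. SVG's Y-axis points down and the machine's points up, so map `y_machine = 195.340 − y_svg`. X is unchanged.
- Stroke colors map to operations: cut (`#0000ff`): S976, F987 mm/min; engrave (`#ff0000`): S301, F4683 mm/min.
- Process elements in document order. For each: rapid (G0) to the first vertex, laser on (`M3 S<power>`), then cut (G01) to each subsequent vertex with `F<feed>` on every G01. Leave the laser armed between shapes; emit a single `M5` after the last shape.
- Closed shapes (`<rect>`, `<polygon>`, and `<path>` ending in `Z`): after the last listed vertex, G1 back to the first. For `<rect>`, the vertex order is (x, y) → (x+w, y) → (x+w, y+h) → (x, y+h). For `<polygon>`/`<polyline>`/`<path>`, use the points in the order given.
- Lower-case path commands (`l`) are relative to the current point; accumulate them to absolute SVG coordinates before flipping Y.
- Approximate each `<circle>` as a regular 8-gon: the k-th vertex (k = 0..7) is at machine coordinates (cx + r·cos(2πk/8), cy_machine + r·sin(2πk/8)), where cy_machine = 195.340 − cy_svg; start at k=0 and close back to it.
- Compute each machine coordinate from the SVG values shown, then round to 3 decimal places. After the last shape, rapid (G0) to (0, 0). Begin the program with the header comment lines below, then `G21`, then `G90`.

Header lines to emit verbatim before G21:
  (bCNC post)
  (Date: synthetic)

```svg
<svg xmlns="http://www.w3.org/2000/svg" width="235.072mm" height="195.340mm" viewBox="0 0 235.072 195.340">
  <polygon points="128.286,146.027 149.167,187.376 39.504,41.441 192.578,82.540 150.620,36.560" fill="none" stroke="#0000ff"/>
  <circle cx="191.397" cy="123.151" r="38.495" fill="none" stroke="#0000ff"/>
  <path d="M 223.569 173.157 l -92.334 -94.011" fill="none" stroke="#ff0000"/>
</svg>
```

1 u = 1 mm; y_m = 195.340 − y.

[1] `<polygon>` closed polygon, #0000ff→cut S976 F987: (128.286,49.313) → (149.167,7.964) → (39.504,153.899) → (192.578,112.800) → (150.620,158.780) → (128.286,49.313) (closed)

[2] `<circle>` circle, #0000ff→cut S976 F987: (229.892,72.189) → (218.617,99.409) → (191.397,110.684) → (164.177,99.409) → (152.902,72.189) → (164.177,44.969) → (191.397,33.694) → (218.617,44.969) → (229.892,72.189) (closed)

[3] `<path>` line segment, #ff0000→engrave S301 F4683: (223.569,22.183) → (131.235,116.194)

(bCNC post)
(Date: synthetic)
G21
G90
G0 X128.286 Y49.313
M3 S976
G01 X149.167 Y7.964 F987
G01 X39.504 Y153.899 F987
G01 X192.578 Y112.800 F987
G01 X150.620 Y158.780 F987
G01 X128.286 Y49.313 F987
G0 X229.892 Y72.189
M3 S976
G01 X218.617 Y99.409 F987
G01 X191.397 Y110.684 F987
G01 X164.177 Y99.409 F987
G01 X152.902 Y72.189 F987
G01 X164.177 Y44.969 F987
G01 X191.397 Y33.694 F987
G01 X218.617 Y44.969 F987
G01 X229.892 Y72.189 F987
G0 X223.569 Y22.183
M3 S301
G01 X131.235 Y116.194 F4683
M5
G0 X0.000 Y0.000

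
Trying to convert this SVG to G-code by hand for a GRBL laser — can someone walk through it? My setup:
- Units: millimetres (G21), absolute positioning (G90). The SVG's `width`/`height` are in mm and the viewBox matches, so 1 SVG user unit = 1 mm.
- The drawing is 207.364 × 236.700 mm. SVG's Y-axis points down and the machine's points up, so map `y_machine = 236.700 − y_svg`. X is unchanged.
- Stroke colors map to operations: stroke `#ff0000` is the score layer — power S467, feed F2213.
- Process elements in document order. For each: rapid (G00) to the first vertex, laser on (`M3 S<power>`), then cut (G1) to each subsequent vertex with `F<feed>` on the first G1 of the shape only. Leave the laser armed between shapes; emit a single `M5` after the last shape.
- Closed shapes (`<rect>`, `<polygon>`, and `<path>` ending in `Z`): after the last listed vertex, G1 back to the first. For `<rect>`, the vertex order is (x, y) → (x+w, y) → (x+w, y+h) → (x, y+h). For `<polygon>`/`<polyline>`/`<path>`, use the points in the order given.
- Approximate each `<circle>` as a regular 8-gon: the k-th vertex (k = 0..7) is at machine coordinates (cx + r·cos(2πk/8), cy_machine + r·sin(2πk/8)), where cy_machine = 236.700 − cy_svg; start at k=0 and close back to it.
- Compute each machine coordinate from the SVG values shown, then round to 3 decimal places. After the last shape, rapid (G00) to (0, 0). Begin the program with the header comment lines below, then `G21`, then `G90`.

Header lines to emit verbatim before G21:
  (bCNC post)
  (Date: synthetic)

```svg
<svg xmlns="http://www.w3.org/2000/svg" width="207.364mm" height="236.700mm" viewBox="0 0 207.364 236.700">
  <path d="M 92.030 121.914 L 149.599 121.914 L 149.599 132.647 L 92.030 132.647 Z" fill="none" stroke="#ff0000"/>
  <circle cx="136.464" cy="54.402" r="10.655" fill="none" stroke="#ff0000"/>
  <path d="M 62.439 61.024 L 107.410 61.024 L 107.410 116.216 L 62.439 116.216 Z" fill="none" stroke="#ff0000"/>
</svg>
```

(bCNC post)
(Date: synthetic)
G21
G90
G00 X92.030 Y114.786
M3 S467
G1 X149.599 Y114.786 F2213
G1 X149.599 Y104.053
G1 X92.030 Y104.053
G1 X92.030 Y114.786
G00 X147.119 Y182.298
M3 S467
G1 X143.998 Y189.832 F2213
G1 X136.464 Y192.953
G1 X128.930 Y189.832
G1 X125.809 Y182.298
G1 X128.930 Y174.764
G1 X136.464 Y171.643
G1 X143.998 Y174.764
G1 X147.119 Y182.298
G00 X62.439 Y175.676
M3 S467
G1 X107.410 Y175.676 F2213
G1 X107.410 Y120.484
G1 X62.439 Y120.484
G1 X62.439 Y175.676
M5
G00 X0.000 Y0.000

1 u = 1 mm; y_m = 236.700 − y.

[1] `<path>` rectangle, #ff0000→score S467 F2213: (92.030,114.786) → (149.599,114.786) → (149.599,104.053) → (92.030,104.053) → (92.030,114.786) (closed)

[2] `<circle>` circle, #ff0000→score S467 F2213: (147.119,182.298) → (143.998,189.832) → (136.464,192.953) → (128.930,189.832) → (125.809,182.298) → (128.930,174.764) → (136.464,171.643) → (143.998,174.764) → (147.119,182.298) (closed)

[3] `<path>` rectangle, #ff0000→score S467 F2213: (62.439,175.676) → (107.410,175.676) → (107.410,120.484) → (62.439,120.484) → (62.439,175.676) (closed)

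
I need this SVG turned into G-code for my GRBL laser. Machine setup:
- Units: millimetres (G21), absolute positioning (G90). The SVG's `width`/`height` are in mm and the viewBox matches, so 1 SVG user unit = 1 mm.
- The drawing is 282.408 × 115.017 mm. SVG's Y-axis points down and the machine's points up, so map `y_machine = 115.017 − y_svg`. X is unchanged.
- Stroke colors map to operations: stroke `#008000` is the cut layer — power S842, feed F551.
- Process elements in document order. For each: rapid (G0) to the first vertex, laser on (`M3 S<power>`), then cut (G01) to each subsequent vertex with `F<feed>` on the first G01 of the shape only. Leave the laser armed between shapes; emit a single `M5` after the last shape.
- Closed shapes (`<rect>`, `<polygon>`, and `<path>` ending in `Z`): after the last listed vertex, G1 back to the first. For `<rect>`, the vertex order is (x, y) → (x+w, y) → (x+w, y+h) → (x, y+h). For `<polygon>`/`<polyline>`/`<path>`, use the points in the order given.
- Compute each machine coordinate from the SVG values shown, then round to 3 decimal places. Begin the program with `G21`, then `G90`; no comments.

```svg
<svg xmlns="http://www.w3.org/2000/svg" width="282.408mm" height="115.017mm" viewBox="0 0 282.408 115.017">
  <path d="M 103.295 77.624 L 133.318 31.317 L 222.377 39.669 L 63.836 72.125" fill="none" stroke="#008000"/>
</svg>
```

Since the viewBox matches the mm dimensions, user units are millimetres directly. The only transform is the Y-flip y_m = 115.017 − y_svg.

Shape 1 is a open polyline drawn with `<path>`. Its stroke #008000 means cut at S842, F551. After flipping Y the toolpath is (103.295,37.393) → (133.318,83.700) → (222.377,75.348) → (63.836,42.892).

G21
G90
G0 X103.295 Y37.393
M3 S842
G01 X133.318 Y83.700 F551
G01 X222.377 Y75.348
G01 X63.836 Y42.892
M5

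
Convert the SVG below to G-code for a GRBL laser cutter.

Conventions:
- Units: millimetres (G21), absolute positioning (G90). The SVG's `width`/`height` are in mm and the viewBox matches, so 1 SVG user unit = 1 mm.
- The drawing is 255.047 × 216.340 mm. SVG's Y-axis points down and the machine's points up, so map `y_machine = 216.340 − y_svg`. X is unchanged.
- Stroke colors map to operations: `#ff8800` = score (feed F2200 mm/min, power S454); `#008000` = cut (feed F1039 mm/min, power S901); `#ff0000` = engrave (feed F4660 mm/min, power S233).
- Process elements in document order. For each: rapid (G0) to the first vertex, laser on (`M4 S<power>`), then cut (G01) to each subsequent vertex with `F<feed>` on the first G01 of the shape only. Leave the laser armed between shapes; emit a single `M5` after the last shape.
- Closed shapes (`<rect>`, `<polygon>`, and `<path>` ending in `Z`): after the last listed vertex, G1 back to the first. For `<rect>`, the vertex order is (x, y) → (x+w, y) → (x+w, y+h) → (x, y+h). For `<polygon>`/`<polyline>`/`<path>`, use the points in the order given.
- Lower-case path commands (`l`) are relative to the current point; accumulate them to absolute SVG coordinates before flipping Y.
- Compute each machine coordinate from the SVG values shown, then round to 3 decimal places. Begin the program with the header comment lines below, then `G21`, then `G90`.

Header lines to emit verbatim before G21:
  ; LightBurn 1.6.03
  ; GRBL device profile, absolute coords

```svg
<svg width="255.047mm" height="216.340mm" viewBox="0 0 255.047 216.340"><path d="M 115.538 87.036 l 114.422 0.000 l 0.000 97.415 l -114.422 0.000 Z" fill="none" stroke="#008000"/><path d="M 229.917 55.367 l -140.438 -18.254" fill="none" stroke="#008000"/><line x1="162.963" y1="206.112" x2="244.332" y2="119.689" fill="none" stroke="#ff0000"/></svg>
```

; LightBurn 1.6.03
; GRBL device profile, absolute coords
G21
G90
G0 X115.538 Y129.304
M4 S901
G01 X229.960 Y129.304 F1039
G01 X229.960 Y31.889
G01 X115.538 Y31.889
G01 X115.538 Y129.304
G0 X229.917 Y160.973
M4 S901
G01 X89.479 Y179.227 F1039
G0 X162.963 Y10.228
M4 S233
G01 X244.332 Y96.651 F4660
M5

viewBox `0 0 255.047 216.340` with mm width/height → 1 unit = 1 mm. Flip: y_m = 216.340 − y_svg.

**Shape 1** — `<path>` rectangle, stroke `#008000` → cut (S901, F1039). Machine vertices: (115.538,129.304) → (229.960,129.304) → (229.960,31.889) → (115.538,31.889) → (115.538,129.304). Closed: final G1 returns to the first vertex.

**Shape 2** — `<path>` line segment, stroke `#008000` → cut (S901, F1039). Machine vertices: (229.917,160.973) → (89.479,179.227). Open path.

**Shape 3** — `<line>` line segment, stroke `#ff0000` → engrave (S233, F4660). Machine vertices: (162.963,10.228) → (244.332,96.651). Open path.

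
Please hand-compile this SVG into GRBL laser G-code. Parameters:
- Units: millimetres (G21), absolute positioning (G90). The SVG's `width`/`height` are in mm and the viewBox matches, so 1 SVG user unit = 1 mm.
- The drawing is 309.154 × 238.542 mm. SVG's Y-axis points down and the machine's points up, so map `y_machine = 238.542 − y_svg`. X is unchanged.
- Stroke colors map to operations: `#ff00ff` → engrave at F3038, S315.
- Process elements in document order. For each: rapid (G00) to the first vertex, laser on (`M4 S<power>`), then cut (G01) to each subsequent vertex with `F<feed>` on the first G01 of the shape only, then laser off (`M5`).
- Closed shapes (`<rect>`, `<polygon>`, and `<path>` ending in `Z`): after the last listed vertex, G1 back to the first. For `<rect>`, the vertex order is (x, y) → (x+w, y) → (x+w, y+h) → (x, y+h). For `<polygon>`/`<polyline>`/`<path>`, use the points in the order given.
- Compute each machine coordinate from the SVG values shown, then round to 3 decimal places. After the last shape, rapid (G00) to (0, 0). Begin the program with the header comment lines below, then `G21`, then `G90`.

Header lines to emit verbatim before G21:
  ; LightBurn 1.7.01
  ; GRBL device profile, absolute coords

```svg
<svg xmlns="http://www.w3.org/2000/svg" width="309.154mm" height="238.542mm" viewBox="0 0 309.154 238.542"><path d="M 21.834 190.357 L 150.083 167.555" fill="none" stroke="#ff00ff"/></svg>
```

Since the viewBox matches the mm dimensions, user units are millimetres directly. The only transform is the Y-flip y_m = 238.542 − y_svg.

Shape 1 is a line segment drawn with `<path>`. Its stroke #ff00ff means engrave at S315, F3038. After flipping Y the toolpath is (21.834,48.185) → (150.083,70.987).

; LightBurn 1.7.01
; GRBL device profile, absolute coords
G21
G90
G00 X21.834 Y48.185
M4 S315
G01 X150.083 Y70.987 F3038
M5
G00 X0.000 Y0.000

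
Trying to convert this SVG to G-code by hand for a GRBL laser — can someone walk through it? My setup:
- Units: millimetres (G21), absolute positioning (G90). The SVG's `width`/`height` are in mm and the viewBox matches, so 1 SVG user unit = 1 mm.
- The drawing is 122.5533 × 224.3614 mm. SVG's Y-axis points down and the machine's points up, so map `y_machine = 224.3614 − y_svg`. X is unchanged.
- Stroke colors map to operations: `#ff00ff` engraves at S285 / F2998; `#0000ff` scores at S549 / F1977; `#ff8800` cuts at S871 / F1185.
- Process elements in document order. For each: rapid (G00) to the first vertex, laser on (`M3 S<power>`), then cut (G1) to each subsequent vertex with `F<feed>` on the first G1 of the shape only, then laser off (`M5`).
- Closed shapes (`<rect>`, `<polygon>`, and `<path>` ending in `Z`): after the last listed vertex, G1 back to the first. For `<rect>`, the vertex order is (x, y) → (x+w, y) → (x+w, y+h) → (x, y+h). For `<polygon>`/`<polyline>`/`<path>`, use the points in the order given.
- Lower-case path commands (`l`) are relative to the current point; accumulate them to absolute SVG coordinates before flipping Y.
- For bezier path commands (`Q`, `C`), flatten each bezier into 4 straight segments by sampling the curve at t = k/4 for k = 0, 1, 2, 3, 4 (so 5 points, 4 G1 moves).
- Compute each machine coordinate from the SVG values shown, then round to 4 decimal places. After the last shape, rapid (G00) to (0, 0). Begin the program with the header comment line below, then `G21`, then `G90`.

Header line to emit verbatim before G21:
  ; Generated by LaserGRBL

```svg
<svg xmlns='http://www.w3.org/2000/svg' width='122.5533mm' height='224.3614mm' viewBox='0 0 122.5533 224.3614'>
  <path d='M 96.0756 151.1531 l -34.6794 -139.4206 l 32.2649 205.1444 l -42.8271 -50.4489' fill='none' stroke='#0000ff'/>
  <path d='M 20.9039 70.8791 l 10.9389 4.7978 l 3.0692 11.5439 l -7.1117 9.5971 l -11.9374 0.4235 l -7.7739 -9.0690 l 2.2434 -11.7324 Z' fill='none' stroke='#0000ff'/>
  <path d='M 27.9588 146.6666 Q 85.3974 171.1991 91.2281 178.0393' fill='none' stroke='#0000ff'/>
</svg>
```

; Generated by LaserGRBL
G21
G90
G00 X96.0756 Y73.2083
M3 S549
G1 X61.3962 Y212.6289 F1977
G1 X93.6611 Y7.4845
G1 X50.8340 Y57.9334
M5
G00 X20.9039 Y153.4823
M3 S549
G1 X31.8428 Y148.6845 F1977
G1 X34.9120 Y137.1406
G1 X27.8003 Y127.5435
G1 X15.8629 Y127.1200
G1 X8.0890 Y136.1890
G1 X10.3324 Y147.9214
G1 X20.9039 Y153.4823
M5
G00 X27.9588 Y77.6948
M3 S549
G1 X53.4526 Y66.5343 F1977
G1 X72.4954 Y57.5854
G1 X85.0873 Y50.8480
G1 X91.2281 Y46.3221
M5
G00 X0.0000 Y0.0000

viewBox `0 0 122.5533 224.3614` with mm width/height → 1 unit = 1 mm. Flip: y_m = 224.3614 − y_svg.

**Shape 1** — `<path>` open polyline, stroke `#0000ff` → score (S549, F1977). Machine vertices: (96.0756,73.2083) → (61.3962,212.6289) → (93.6611,7.4845) → (50.8340,57.9334). Open path.

**Shape 2** — `<path>` regular polygon, stroke `#0000ff` → score (S549, F1977). Machine vertices: (20.9039,153.4823) → (31.8428,148.6845) → (34.9120,137.1406) → (27.8003,127.5435) → (15.8629,127.1200) → (8.0890,136.1890) → (10.3324,147.9214) → (20.9039,153.4823). Closed: final G1 returns to the first vertex.

**Shape 3** — `<path>` quadratic bezier, stroke `#0000ff` → score (S549, F1977). Control points (SVG): P0=(27.9588,146.6666), P1=(85.3974,171.1991), P2=(91.2281,178.0393); sampled at t=k/4. Machine vertices: (27.9588,77.6948) → (53.4526,66.5343) → (72.4954,57.5854) → (85.0873,50.8480) → (91.2281,46.3221). Open path.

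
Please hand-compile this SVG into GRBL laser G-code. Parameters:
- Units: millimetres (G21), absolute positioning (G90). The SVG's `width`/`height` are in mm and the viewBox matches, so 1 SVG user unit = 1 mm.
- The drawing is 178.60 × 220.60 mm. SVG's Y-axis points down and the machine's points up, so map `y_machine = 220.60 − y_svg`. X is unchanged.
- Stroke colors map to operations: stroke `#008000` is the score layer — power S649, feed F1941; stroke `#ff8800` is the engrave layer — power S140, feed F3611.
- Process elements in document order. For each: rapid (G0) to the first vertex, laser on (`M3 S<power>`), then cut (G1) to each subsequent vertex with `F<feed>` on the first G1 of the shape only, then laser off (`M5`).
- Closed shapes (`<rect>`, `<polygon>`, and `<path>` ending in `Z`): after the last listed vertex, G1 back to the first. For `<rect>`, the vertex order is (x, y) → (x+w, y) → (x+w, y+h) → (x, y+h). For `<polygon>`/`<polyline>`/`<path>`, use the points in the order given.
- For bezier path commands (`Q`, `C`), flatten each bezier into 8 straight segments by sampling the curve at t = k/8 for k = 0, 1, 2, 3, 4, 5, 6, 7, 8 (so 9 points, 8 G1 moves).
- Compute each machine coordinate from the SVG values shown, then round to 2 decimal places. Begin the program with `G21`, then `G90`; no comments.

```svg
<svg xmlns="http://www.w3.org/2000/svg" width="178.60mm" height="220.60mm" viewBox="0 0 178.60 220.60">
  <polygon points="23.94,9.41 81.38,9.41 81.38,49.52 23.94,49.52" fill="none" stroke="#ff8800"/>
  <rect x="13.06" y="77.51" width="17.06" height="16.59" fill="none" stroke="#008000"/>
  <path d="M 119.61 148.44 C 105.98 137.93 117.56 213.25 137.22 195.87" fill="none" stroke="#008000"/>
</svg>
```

Since the viewBox matches the mm dimensions, user units are millimetres directly. The only transform is the Y-flip y_m = 220.60 − y_svg.

Shape 1 is a rectangle drawn with `<polygon>`. Its stroke #ff8800 means engrave at S140, F3611. After flipping Y the toolpath is (23.94,211.19) → (81.38,211.19) → (81.38,171.08) → (23.94,171.08) → (23.94,211.19), returning to the start.

Shape 2 is a rectangle drawn with `<rect>`. Its stroke #008000 means score at S649, F1941. After flipping Y the toolpath is (13.06,143.09) → (30.12,143.09) → (30.12,126.50) → (13.06,126.50) → (13.06,143.09), returning to the start.

Shape 3 is a cubic bezier drawn with `<path>`. Its stroke #008000 means score at S649, F1941. After flipping Y the toolpath is (119.61,72.16) → (115.65,72.43) → (113.85,66.74) → (114.01,57.19) → (115.93,45.87) → (119.41,34.87) → (124.26,26.29) → (130.26,22.21) → (137.22,24.73).

G21
G90
G0 X23.94 Y211.19
M3 S140
G1 X81.38 Y211.19 F3611
G1 X81.38 Y171.08
G1 X23.94 Y171.08
G1 X23.94 Y211.19
M5
G0 X13.06 Y143.09
M3 S649
G1 X30.12 Y143.09 F1941
G1 X30.12 Y126.50
G1 X13.06 Y126.50
G1 X13.06 Y143.09
M5
G0 X119.61 Y72.16
M3 S649
G1 X115.65 Y72.43 F1941
G1 X113.85 Y66.74
G1 X114.01 Y57.19
G1 X115.93 Y45.87
G1 X119.41 Y34.87
G1 X124.26 Y26.29
G1 X130.26 Y22.21
G1 X137.22 Y24.73
M5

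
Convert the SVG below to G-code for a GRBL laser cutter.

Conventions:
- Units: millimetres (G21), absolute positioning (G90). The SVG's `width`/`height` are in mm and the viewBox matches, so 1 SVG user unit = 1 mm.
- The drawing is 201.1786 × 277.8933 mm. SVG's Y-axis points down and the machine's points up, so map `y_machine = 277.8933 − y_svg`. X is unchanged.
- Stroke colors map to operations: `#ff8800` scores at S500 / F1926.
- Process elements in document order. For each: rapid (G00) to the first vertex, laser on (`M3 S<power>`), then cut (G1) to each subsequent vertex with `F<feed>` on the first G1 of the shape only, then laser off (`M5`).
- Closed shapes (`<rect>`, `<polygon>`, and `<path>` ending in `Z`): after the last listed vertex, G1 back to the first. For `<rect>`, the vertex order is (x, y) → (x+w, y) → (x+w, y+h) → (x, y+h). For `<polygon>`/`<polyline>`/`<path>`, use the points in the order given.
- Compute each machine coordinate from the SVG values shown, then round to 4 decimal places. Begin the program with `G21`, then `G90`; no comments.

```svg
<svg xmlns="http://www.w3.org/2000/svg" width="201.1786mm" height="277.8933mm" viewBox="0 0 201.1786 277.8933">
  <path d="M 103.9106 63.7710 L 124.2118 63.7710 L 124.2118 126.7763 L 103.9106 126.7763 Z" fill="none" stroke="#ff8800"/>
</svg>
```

G21
G90
G00 X103.9106 Y214.1223
M3 S500
G1 X124.2118 Y214.1223 F1926
G1 X124.2118 Y151.1170
G1 X103.9106 Y151.1170
G1 X103.9106 Y214.1223
M5

viewBox `0 0 201.1786 277.8933` with mm width/height → 1 unit = 1 mm. Flip: y_m = 277.8933 − y_svg.

**Shape 1** — `<path>` rectangle, stroke `#ff8800` → score (S500, F1926). Machine vertices: (103.9106,214.1223) → (124.2118,214.1223) → (124.2118,151.1170) → (103.9106,151.1170) → (103.9106,214.1223). Closed: final G1 returns to the first vertex.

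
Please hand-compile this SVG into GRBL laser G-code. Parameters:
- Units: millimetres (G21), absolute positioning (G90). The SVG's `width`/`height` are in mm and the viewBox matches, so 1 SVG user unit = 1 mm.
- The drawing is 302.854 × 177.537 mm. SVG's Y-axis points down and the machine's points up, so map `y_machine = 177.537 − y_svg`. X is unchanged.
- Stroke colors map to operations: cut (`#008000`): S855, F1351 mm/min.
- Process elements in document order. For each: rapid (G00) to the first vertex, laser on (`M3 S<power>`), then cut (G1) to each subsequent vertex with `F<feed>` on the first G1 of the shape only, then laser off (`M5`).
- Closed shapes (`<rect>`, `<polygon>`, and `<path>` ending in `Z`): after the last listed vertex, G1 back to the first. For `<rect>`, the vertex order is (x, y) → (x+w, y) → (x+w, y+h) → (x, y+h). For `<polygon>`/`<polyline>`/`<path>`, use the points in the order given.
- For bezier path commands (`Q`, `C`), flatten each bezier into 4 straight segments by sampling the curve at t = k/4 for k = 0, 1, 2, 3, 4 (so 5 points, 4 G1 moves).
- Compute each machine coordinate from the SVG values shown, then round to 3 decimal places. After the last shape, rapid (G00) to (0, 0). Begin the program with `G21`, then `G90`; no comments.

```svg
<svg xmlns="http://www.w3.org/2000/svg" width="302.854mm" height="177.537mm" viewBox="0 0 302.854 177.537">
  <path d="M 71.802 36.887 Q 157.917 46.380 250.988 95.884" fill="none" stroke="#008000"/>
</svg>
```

G21
G90
G00 X71.802 Y140.650
M3 S855
G1 X115.294 Y133.403 F1351
G1 X159.656 Y121.154
G1 X204.887 Y103.904
G1 X250.988 Y81.653
M5
G00 X0.000 Y0.000

viewBox `0 0 302.854 177.537` with mm width/height → 1 unit = 1 mm. Flip: y_m = 177.537 − y_svg.

**Shape 1** — `<path>` quadratic bezier, stroke `#008000` → cut (S855, F1351). Control points (SVG): P0=(71.802,36.887), P1=(157.917,46.380), P2=(250.988,95.884); sampled at t=k/4. Machine vertices: (71.802,140.650) → (115.294,133.403) → (159.656,121.154) → (204.887,103.904) → (250.988,81.653). Open path.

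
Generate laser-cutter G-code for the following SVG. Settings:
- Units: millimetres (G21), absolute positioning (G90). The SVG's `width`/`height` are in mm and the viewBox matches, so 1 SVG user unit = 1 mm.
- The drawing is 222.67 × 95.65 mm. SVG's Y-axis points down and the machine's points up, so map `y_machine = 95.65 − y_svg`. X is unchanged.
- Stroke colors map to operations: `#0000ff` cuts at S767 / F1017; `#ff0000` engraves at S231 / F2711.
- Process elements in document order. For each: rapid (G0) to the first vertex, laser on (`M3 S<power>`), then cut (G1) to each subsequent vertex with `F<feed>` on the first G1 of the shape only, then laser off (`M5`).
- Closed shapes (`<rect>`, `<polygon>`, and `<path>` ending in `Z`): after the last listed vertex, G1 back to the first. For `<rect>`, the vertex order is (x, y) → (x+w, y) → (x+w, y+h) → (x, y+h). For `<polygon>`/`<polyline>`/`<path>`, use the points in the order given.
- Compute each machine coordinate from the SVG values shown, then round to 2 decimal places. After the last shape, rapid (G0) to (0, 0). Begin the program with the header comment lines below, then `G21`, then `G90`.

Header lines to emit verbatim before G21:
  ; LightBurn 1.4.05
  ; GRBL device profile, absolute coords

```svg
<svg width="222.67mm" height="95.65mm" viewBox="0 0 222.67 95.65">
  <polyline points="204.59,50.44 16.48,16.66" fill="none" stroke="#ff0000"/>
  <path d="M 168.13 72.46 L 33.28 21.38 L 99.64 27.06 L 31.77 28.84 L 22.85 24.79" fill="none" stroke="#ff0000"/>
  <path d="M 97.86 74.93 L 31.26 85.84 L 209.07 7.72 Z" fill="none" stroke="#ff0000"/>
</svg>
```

; LightBurn 1.4.05
; GRBL device profile, absolute coords
G21
G90
G0 X204.59 Y45.21
M3 S231
G1 X16.48 Y78.99 F2711
M5
G0 X168.13 Y23.19
M3 S231
G1 X33.28 Y74.27 F2711
G1 X99.64 Y68.59
G1 X31.77 Y66.81
G1 X22.85 Y70.86
M5
G0 X97.86 Y20.72
M3 S231
G1 X31.26 Y9.81 F2711
G1 X209.07 Y87.93
G1 X97.86 Y20.72
M5
G0 X0.00 Y0.00

viewBox `0 0 222.67 95.65` with mm width/height → 1 unit = 1 mm. Flip: y_m = 95.65 − y_svg.

**Shape 1** — `<polyline>` line segment, stroke `#ff0000` → engrave (S231, F2711). Machine vertices: (204.59,45.21) → (16.48,78.99). Open path.

**Shape 2** — `<path>` open polyline, stroke `#ff0000` → engrave (S231, F2711). Machine vertices: (168.13,23.19) → (33.28,74.27) → (99.64,68.59) → (31.77,66.81) → (22.85,70.86). Open path.

**Shape 3** — `<path>` closed polygon, stroke `#ff0000` → engrave (S231, F2711). Machine vertices: (97.86,20.72) → (31.26,9.81) → (209.07,87.93) → (97.86,20.72). Closed: final G1 returns to the first vertex.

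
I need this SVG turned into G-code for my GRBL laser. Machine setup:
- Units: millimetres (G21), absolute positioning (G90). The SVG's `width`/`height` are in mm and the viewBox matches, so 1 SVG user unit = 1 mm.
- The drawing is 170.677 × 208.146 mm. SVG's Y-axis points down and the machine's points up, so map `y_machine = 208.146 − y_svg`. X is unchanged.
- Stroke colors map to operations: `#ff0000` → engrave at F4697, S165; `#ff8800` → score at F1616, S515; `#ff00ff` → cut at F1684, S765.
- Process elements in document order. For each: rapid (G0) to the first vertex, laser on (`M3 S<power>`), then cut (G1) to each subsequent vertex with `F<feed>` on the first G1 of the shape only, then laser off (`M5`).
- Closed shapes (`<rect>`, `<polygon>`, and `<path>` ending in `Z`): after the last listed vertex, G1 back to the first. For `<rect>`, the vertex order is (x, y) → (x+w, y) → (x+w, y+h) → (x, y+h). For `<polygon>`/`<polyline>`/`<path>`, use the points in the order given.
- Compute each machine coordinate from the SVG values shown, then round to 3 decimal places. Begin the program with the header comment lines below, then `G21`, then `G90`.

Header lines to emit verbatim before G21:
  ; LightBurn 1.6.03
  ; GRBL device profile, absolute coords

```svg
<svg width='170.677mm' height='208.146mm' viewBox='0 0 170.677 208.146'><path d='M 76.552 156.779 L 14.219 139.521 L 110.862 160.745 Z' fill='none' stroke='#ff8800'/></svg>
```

viewBox `0 0 170.677 208.146` with mm width/height → 1 unit = 1 mm. Flip: y_m = 208.146 − y_svg.

**Shape 1** — `<path>` closed polygon, stroke `#ff8800` → score (S515, F1616). Machine vertices: (76.552,51.367) → (14.219,68.625) → (110.862,47.401) → (76.552,51.367). Closed: final G1 returns to the first vertex.

; LightBurn 1.6.03
; GRBL device profile, absolute coords
G21
G90
G0 X76.552 Y51.367
M3 S515
G1 X14.219 Y68.625 F1616
G1 X110.862 Y47.401
G1 X76.552 Y51.367
M5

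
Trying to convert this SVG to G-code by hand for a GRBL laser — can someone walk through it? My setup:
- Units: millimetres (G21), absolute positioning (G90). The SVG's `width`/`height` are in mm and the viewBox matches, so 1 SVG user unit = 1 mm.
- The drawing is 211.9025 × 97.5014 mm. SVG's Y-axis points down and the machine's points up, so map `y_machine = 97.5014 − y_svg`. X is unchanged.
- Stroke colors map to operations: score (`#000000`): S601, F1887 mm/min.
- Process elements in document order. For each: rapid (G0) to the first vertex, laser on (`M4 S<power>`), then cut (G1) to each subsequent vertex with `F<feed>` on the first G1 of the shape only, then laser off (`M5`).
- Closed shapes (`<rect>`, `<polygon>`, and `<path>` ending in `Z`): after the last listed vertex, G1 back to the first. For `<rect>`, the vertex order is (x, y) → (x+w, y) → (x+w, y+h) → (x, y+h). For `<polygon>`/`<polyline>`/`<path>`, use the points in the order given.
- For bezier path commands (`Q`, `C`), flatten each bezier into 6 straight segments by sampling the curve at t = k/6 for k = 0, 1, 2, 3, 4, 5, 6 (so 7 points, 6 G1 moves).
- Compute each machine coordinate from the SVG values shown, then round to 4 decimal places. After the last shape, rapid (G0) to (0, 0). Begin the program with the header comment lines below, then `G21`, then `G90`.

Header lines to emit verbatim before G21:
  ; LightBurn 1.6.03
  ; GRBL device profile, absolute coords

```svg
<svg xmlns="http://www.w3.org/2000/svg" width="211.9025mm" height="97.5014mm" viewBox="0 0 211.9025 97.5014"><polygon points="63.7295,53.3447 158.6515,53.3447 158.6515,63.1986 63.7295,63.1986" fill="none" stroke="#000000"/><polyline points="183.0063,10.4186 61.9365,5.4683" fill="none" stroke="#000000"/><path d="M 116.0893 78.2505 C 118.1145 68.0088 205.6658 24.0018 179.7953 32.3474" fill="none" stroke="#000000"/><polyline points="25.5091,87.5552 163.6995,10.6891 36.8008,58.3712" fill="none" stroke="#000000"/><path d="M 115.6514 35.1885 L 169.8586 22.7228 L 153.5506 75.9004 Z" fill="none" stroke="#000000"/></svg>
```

; LightBurn 1.6.03
; GRBL device profile, absolute coords
G21
G90
G0 X63.7295 Y44.1567
M4 S601
G1 X158.6515 Y44.1567 F1887
G1 X158.6515 Y34.3028
G1 X63.7295 Y34.3028
G1 X63.7295 Y44.1567
M5
G0 X183.0063 Y87.0828
M4 S601
G1 X61.9365 Y92.0331 F1887
M5
G0 X116.0893 Y19.2509
M4 S601
G1 X123.3080 Y26.7868 F1887
G1 X139.2548 Y37.5581
G1 X158.4032 Y49.1727
G1 X175.2270 Y59.2383
G1 X184.1998 Y65.3628
G1 X179.7953 Y65.1540
M5
G0 X25.5091 Y9.9462
M4 S601
G1 X163.6995 Y86.8123 F1887
G1 X36.8008 Y39.1302
M5
G0 X115.6514 Y62.3129
M4 S601
G1 X169.8586 Y74.7786 F1887
G1 X153.5506 Y21.6010
G1 X115.6514 Y62.3129
M5
G0 X0.0000 Y0.0000

viewBox `0 0 211.9025 97.5014` with mm width/height → 1 unit = 1 mm. Flip: y_m = 97.5014 − y_svg.

**Shape 1** — `<polygon>` rectangle, stroke `#000000` → score (S601, F1887). Machine vertices: (63.7295,44.1567) → (158.6515,44.1567) → (158.6515,34.3028) → (63.7295,34.3028) → (63.7295,44.1567). Closed: final G1 returns to the first vertex.

**Shape 2** — `<polyline>` line segment, stroke `#000000` → score (S601, F1887). Machine vertices: (183.0063,87.0828) → (61.9365,92.0331). Open path.

**Shape 3** — `<path>` cubic bezier, stroke `#000000` → score (S601, F1887). Control points (SVG): P0=(116.0893,78.2505), P1=(118.1145,68.0088), P2=(205.6658,24.0018), P3=(179.7953,32.3474); sampled at t=k/6. Machine vertices: (116.0893,19.2509) → (123.3080,26.7868) → (139.2548,37.5581) → (158.4032,49.1727) → (175.2270,59.2383) → (184.1998,65.3628) → (179.7953,65.1540). Open path.

**Shape 4** — `<polyline>` open polyline, stroke `#000000` → score (S601, F1887). Machine vertices: (25.5091,9.9462) → (163.6995,86.8123) → (36.8008,39.1302). Open path.

**Shape 5** — `<path>` regular polygon, stroke `#000000` → score (S601, F1887). Machine vertices: (115.6514,62.3129) → (169.8586,74.7786) → (153.5506,21.6010) → (115.6514,62.3129). Closed: final G1 returns to the first vertex.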